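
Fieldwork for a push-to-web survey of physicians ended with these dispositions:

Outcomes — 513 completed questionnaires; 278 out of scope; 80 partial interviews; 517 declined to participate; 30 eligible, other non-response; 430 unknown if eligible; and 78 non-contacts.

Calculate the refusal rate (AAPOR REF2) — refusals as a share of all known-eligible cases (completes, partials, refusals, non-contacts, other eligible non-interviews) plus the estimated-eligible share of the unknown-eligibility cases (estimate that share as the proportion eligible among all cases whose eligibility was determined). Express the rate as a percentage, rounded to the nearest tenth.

33.0%

Numerator = 517
Known eligible = 513 + 80 + 517 + 78 + 30 = 1218
e = 1218 / (1218 + 278) = 1218 / 1496 = 0.8142
Estimated eligible among unknowns = 0.8142 × 430 = 350.11
Base = 1218 + 350.11 = 1568.11
REF2 = 517 / 1568.11 = 0.3297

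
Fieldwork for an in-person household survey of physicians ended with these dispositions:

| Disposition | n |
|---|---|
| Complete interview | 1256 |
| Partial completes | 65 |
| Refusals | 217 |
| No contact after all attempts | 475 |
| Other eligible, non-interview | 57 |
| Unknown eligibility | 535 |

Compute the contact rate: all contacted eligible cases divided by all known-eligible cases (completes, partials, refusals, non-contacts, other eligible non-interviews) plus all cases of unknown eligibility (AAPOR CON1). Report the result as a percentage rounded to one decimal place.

61.2%

Num → 1256 + 65 + 217 + 57 = 1595
Denom → 1256 + 65 + 217 + 475 + 57 + 535 = 2605
CON1 = 1595 / 2605 = 0.6123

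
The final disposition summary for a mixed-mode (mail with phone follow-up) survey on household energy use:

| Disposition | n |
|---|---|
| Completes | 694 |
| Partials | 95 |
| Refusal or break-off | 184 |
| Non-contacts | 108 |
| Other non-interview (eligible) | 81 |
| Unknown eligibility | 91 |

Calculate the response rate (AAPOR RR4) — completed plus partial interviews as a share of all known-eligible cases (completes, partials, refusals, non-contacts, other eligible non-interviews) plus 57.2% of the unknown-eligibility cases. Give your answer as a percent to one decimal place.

Top = 694 + 95 = 789
Determined eligible = 694 + 95 + 184 + 108 + 81 = 1162
Estimated eligible among unknowns = 0.5720 × 91 = 52.05
Base = 1162 + 52.05 = 1214.05
RR4 = 789 / 1214.05 = 0.6499

65.0%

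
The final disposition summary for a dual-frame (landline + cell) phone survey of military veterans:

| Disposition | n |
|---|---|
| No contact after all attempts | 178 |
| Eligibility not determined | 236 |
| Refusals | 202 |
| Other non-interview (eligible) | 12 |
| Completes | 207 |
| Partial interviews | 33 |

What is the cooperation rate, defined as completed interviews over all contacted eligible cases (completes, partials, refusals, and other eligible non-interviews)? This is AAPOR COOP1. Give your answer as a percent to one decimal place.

Top: 207
Denom: 207 + 33 + 202 + 12 = 454
COOP1 = 207 / 454 = 0.4559

45.6%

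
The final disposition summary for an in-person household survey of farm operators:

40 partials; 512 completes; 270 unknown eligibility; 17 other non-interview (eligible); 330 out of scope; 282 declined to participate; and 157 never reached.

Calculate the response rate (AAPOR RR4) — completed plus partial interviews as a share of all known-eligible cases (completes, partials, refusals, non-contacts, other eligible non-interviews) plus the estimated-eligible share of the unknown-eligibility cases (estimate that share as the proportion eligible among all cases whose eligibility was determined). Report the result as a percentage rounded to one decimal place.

Top = 512 + 40 = 552
Eligible (known) = 512 + 40 + 282 + 157 + 17 = 1008
e = 1008 / (1008 + 330) = 1008 / 1338 = 0.7534
Estimated eligible among unknowns = 0.7534 × 270 = 203.42
Denom = 1008 + 203.42 = 1211.42
RR4 = 552 / 1211.42 = 0.4557

45.6%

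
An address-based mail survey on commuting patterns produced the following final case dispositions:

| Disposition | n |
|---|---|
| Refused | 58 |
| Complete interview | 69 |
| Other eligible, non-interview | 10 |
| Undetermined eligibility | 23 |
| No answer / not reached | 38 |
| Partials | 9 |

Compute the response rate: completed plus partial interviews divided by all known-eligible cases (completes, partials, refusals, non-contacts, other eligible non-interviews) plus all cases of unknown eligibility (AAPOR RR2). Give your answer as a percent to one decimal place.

Top = 69 + 9 = 78
Denom = 69 + 9 + 58 + 38 + 10 + 23 = 207
RR2 = 78 / 207 = 0.3768

37.7%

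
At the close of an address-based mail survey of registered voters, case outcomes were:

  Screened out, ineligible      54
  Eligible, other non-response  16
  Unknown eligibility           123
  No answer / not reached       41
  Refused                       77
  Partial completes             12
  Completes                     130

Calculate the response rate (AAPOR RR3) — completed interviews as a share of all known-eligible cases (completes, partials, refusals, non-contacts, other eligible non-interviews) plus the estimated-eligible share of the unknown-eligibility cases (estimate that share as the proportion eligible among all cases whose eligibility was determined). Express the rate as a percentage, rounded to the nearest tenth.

34.3%

Top: 130
Known eligible: 130 + 12 + 77 + 41 + 16 = 276
e = 276 / (276 + 54) = 276 / 330 = 0.8364
Eligible share of unknowns: 0.8364 × 123 = 102.88
Denom: 276 + 102.88 = 378.88
RR3 = 130 / 378.88 = 0.3431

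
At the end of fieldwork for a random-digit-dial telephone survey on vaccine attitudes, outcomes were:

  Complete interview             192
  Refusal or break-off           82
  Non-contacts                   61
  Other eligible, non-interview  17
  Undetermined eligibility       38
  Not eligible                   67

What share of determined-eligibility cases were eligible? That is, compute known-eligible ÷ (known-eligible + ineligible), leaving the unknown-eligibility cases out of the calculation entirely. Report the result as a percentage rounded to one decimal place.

Known eligible → 192 + 82 + 61 + 17 = 352
e = 352 / (352 + 67) = 352 / 419 = 0.8401

84.0%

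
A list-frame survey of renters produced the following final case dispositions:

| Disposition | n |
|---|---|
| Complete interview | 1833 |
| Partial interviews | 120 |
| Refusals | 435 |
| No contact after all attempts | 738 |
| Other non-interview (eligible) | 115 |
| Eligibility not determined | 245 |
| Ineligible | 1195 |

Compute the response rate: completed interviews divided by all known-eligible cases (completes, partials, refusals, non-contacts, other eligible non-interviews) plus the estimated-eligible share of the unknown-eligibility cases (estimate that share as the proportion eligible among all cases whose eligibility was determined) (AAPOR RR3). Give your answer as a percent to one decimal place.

53.6%

Top → 1833
Known eligible → 1833 + 120 + 435 + 738 + 115 = 3241
e = 3241 / (3241 + 1195) = 3241 / 4436 = 0.7306
Eligible share of unknowns → 0.7306 × 245 = 179.00
Base → 3241 + 179.00 = 3420.00
RR3 = 1833 / 3420.00 = 0.5360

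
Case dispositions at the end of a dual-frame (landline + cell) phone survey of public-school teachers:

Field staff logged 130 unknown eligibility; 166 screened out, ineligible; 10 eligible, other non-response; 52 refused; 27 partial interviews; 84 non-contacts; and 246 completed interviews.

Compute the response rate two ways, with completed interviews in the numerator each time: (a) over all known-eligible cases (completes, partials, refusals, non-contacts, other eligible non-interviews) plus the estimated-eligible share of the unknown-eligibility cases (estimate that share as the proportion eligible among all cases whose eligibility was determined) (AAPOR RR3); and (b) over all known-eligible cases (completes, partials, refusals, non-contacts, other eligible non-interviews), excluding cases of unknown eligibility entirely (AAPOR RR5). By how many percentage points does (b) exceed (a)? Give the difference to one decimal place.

Num → 246
Known eligible → 246 + 27 + 52 + 84 + 10 = 419
e = 419 / (419 + 166) = 419 / 585 = 0.7162
Estimated eligible among unknowns → 0.7162 × 130 = 93.11
Denominator → 419 + 93.11 = 512.11
RR3 = 246 / 512.11 = 0.4804
Denominator → 246 + 27 + 52 + 84 + 10 = 419
RR5 = 246 / 419 = 0.5871
Difference = 58.71 − 48.04 = 10.67 percentage points

10.7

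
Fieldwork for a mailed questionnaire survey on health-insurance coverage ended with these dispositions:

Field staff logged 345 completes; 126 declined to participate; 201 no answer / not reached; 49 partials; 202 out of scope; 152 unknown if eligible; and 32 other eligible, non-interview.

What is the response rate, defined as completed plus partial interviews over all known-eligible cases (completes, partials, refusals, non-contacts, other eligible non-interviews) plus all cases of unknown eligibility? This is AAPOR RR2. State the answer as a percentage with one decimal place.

43.5%

Num → 345 + 49 = 394
Base → 345 + 49 + 126 + 201 + 32 + 152 = 905
RR2 = 394 / 905 = 0.4354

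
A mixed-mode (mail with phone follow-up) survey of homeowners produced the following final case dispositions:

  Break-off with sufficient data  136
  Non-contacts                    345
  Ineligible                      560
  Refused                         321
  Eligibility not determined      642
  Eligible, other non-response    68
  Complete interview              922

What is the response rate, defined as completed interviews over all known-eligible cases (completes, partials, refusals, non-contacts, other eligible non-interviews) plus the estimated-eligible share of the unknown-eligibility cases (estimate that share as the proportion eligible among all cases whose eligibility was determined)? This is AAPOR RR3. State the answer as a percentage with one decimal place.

40.4%

Top → 922
Eligible (known) → 922 + 136 + 321 + 345 + 68 = 1792
e = 1792 / (1792 + 560) = 1792 / 2352 = 0.7619
e × U → 0.7619 × 642 = 489.14
Denominator → 1792 + 489.14 = 2281.14
RR3 = 922 / 2281.14 = 0.4042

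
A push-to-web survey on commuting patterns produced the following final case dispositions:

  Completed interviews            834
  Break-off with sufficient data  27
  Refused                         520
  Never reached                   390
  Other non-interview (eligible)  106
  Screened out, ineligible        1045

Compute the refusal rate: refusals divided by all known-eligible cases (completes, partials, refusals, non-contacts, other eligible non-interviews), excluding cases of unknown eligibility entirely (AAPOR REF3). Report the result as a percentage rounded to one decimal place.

Numerator → 520
Denominator → 834 + 27 + 520 + 390 + 106 = 1877
REF3 = 520 / 1877 = 0.2770

27.7%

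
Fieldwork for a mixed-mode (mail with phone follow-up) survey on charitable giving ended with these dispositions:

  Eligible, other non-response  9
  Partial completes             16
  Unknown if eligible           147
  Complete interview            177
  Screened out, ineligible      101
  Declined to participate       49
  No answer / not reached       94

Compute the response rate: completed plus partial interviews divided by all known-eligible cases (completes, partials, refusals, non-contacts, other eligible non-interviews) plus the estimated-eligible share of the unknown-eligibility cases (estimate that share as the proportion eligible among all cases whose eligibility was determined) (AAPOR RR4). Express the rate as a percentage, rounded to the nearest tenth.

Num → 177 + 16 = 193
Eligible (known) → 177 + 16 + 49 + 94 + 9 = 345
e = 345 / (345 + 101) = 345 / 446 = 0.7735
Eligible share of unknowns → 0.7735 × 147 = 113.70
Base → 345 + 113.70 = 458.70
RR4 = 193 / 458.70 = 0.4208

42.1%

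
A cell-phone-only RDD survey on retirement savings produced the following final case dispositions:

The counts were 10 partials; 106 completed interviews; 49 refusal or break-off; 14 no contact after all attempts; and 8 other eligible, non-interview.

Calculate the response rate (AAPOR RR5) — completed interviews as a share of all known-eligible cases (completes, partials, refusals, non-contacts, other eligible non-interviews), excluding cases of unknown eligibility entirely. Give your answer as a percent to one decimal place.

Top: 106
Denom: 106 + 10 + 49 + 14 + 8 = 187
RR5 = 106 / 187 = 0.5668

56.7%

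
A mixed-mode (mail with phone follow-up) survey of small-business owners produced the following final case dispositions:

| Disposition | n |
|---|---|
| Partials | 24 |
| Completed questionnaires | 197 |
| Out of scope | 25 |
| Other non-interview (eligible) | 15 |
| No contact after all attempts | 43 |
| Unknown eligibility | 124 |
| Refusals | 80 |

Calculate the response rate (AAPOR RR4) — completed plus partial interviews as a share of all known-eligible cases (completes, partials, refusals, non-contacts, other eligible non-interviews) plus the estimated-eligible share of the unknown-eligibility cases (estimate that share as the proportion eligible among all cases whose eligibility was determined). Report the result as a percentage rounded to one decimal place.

46.5%

Top → 197 + 24 = 221
Determined eligible → 197 + 24 + 80 + 43 + 15 = 359
e = 359 / (359 + 25) = 359 / 384 = 0.9349
Eligible share of unknowns → 0.9349 × 124 = 115.93
Denom → 359 + 115.93 = 474.93
RR4 = 221 / 474.93 = 0.4653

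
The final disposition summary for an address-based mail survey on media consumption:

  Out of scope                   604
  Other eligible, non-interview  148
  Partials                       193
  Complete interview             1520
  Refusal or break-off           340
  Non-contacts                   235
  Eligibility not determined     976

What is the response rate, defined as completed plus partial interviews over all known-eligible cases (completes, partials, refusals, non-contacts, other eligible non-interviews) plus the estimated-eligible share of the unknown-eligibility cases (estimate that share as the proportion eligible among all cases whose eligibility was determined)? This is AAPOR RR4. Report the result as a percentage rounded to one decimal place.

Numerator: 1520 + 193 = 1713
Eligible (known): 1520 + 193 + 340 + 235 + 148 = 2436
e = 2436 / (2436 + 604) = 2436 / 3040 = 0.8013
Estimated eligible among unknowns: 0.8013 × 976 = 782.07
Base: 2436 + 782.07 = 3218.07
RR4 = 1713 / 3218.07 = 0.5323

53.2%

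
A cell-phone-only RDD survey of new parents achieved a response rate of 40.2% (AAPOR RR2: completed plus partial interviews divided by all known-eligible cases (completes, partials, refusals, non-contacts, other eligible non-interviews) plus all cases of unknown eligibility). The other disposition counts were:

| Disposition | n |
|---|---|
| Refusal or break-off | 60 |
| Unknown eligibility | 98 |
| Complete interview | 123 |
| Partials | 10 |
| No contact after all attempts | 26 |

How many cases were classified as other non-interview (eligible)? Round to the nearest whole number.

14

Top: 123 + 10 = 133
RR2 = 133 / D = 0.402
D = 133 / 0.402 = 330.8
Rest of base = 317
other non-interview (eligible) = 330.8 − 317 ≈ 14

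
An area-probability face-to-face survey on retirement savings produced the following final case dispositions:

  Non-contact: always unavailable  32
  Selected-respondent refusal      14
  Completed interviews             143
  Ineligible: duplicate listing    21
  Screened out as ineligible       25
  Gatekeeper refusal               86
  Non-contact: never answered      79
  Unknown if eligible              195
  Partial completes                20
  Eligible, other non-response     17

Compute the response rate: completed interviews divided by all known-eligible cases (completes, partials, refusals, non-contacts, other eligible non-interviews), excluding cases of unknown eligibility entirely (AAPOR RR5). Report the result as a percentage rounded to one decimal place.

Refusals = 86 + 14 = 100
No contact after all attempts = 79 + 32 = 111
Ineligible = 25 + 21 = 46
Top: 143
Base: 143 + 20 + 100 + 111 + 17 = 391
RR5 = 143 / 391 = 0.3657

36.6%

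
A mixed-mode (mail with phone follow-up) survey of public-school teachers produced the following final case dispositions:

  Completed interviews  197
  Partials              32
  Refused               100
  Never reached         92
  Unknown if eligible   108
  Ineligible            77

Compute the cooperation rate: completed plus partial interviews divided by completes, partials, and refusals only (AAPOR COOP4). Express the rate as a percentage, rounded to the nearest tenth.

69.6%

Top = 197 + 32 = 229
Denom = 197 + 32 + 100 = 329
COOP4 = 229 / 329 = 0.6960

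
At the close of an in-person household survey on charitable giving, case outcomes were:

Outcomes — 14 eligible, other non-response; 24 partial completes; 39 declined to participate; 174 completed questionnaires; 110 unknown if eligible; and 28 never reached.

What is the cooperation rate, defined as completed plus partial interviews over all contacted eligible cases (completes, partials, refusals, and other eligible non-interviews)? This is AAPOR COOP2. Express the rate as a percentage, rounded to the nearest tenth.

Numerator → 174 + 24 = 198
Base → 174 + 24 + 39 + 14 = 251
COOP2 = 198 / 251 = 0.7888

78.9%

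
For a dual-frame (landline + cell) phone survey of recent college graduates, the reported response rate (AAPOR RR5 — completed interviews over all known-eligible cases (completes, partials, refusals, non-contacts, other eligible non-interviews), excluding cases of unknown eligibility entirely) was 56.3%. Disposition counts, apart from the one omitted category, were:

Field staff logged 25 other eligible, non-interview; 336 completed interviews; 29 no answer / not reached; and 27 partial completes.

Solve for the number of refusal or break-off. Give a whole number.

RR5 = 336 / D = 0.563
D = 336 / 0.563 = 596.8
Rest of base = 417
refusal or break-off = 596.8 − 417 ≈ 180

180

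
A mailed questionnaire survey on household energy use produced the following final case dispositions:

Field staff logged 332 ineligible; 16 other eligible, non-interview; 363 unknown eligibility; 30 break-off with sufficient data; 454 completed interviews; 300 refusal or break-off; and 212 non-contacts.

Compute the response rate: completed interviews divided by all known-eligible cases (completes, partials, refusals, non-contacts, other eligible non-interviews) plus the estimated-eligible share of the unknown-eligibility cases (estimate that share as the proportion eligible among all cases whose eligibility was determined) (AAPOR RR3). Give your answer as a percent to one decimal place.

35.3%

Numerator → 454
Known eligible → 454 + 30 + 300 + 212 + 16 = 1012
e = 1012 / (1012 + 332) = 1012 / 1344 = 0.7530
Estimated eligible among unknowns → 0.7530 × 363 = 273.34
Denominator → 1012 + 273.34 = 1285.34
RR3 = 454 / 1285.34 = 0.3532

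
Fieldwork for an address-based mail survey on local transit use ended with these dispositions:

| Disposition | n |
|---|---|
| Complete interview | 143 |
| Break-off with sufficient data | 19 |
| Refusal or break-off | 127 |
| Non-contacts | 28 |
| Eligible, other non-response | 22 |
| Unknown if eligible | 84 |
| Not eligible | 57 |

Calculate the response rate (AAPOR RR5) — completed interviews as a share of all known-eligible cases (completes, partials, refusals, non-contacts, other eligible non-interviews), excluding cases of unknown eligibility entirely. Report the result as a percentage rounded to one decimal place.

Top = 143
Denominator = 143 + 19 + 127 + 28 + 22 = 339
RR5 = 143 / 339 = 0.4218

42.2%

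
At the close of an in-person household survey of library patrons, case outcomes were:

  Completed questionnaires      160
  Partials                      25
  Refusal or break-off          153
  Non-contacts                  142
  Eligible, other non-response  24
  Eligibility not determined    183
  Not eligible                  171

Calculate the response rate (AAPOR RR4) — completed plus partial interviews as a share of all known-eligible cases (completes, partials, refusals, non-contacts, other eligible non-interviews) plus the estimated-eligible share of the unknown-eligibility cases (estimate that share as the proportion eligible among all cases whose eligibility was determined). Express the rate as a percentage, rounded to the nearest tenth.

28.9%

Numerator: 160 + 25 = 185
Determined eligible: 160 + 25 + 153 + 142 + 24 = 504
e = 504 / (504 + 171) = 504 / 675 = 0.7467
e × U: 0.7467 × 183 = 136.65
Denom: 504 + 136.65 = 640.65
RR4 = 185 / 640.65 = 0.2888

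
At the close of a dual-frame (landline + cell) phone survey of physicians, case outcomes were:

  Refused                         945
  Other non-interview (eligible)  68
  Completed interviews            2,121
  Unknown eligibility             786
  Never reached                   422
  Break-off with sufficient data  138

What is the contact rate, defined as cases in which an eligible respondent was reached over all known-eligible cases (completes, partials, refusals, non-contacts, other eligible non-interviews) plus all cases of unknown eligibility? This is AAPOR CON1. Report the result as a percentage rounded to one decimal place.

73.0%

Top: 2121 + 138 + 945 + 68 = 3272
Denominator: 2121 + 138 + 945 + 422 + 68 + 786 = 4480
CON1 = 3272 / 4480 = 0.7304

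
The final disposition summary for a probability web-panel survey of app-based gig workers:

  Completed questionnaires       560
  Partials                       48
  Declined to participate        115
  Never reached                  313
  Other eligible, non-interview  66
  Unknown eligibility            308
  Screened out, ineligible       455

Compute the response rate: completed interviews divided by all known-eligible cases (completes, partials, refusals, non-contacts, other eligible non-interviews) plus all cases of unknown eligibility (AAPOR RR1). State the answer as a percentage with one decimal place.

Top → 560
Denominator → 560 + 48 + 115 + 313 + 66 + 308 = 1410
RR1 = 560 / 1410 = 0.3972

39.7%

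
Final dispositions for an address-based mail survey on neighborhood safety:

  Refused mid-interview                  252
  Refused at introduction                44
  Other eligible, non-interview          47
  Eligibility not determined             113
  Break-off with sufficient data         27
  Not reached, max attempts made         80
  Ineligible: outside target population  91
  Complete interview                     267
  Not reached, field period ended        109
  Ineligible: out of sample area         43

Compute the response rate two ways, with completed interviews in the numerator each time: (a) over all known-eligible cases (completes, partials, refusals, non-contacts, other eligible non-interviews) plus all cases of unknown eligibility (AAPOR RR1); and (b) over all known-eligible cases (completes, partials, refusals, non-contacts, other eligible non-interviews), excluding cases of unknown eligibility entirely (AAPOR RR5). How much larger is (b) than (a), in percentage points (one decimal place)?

Refusals = 44 + 252 = 296
No contact after all attempts = 109 + 80 = 189
Ineligible = 91 + 43 = 134
Numerator → 267
Denom → 267 + 27 + 296 + 189 + 47 + 113 = 939
RR1 = 267 / 939 = 0.2843
Denom → 267 + 27 + 296 + 189 + 47 = 826
RR5 = 267 / 826 = 0.3232
Difference = 32.32 − 28.43 = 3.89 percentage points

3.9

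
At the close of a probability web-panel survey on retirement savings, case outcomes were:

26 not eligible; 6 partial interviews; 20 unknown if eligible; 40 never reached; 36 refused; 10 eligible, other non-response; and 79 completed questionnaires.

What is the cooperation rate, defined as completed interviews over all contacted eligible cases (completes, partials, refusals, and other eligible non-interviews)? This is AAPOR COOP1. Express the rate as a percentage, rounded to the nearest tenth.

Num → 79
Denom → 79 + 6 + 36 + 10 = 131
COOP1 = 79 / 131 = 0.6031

60.3%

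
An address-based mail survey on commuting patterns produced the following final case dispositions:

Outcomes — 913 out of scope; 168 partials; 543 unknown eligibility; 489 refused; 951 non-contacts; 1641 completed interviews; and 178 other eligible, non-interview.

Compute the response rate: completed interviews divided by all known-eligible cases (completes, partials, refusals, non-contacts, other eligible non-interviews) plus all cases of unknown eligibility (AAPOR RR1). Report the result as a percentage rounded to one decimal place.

Numerator → 1641
Denom → 1641 + 168 + 489 + 951 + 178 + 543 = 3970
RR1 = 1641 / 3970 = 0.4134

41.3%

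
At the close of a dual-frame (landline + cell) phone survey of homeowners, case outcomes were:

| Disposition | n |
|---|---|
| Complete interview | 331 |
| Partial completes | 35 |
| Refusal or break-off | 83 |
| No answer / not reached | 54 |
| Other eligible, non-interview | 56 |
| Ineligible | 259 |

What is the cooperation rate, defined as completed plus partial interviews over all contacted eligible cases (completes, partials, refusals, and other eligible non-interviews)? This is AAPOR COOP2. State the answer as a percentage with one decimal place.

Top = 331 + 35 = 366
Denom = 331 + 35 + 83 + 56 = 505
COOP2 = 366 / 505 = 0.7248

72.5%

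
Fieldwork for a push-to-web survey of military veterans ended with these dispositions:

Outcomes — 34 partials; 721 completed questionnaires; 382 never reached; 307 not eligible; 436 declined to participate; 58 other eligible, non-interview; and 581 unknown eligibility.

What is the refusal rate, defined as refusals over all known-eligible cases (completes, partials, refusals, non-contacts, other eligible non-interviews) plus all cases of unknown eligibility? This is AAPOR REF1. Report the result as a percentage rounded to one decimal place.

Top → 436
Denominator → 721 + 34 + 436 + 382 + 58 + 581 = 2212
REF1 = 436 / 2212 = 0.1971

19.7%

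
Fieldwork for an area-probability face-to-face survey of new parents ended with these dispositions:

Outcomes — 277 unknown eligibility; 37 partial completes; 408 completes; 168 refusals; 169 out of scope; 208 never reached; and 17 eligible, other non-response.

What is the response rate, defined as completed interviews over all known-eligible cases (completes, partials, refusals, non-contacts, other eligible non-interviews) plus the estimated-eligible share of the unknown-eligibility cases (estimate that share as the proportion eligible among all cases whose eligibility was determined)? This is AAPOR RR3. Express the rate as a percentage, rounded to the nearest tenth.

Top → 408
Known eligible → 408 + 37 + 168 + 208 + 17 = 838
e = 838 / (838 + 169) = 838 / 1007 = 0.8322
e × U → 0.8322 × 277 = 230.52
Denominator → 838 + 230.52 = 1068.52
RR3 = 408 / 1068.52 = 0.3818

38.2%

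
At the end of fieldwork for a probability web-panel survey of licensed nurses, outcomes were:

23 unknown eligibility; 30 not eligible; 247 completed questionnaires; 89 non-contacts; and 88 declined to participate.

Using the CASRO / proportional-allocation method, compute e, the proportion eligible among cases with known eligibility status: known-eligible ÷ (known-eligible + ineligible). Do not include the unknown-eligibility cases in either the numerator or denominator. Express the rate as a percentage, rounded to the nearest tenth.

93.4%

Known eligible → 247 + 88 + 89 = 424
e = 424 / (424 + 30) = 424 / 454 = 0.9339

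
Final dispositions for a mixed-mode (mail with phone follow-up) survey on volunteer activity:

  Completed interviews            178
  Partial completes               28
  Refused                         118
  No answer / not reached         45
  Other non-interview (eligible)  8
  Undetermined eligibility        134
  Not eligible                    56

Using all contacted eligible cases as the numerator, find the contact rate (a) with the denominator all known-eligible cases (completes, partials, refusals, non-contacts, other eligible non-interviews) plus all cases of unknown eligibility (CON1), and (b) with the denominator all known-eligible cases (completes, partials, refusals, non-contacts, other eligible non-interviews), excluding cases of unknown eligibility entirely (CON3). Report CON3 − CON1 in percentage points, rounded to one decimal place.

Numerator = 178 + 28 + 118 + 8 = 332
Base = 178 + 28 + 118 + 45 + 8 + 134 = 511
CON1 = 332 / 511 = 0.6497
Base = 178 + 28 + 118 + 45 + 8 = 377
CON3 = 332 / 377 = 0.8806
Difference = 88.06 − 64.97 = 23.09 percentage points

23.1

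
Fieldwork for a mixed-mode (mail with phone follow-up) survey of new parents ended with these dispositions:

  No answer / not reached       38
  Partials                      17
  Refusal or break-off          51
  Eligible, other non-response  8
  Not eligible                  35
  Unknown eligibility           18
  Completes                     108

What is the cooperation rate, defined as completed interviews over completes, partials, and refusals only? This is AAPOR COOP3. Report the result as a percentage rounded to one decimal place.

Num = 108
Denominator = 108 + 17 + 51 = 176
COOP3 = 108 / 176 = 0.6136

61.4%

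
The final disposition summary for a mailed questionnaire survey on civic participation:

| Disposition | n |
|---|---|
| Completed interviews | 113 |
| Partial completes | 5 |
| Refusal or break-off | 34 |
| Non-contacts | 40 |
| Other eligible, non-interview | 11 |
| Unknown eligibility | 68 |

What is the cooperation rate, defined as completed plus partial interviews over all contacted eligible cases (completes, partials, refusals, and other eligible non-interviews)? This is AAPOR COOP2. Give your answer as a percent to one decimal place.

Top: 113 + 5 = 118
Base: 113 + 5 + 34 + 11 = 163
COOP2 = 118 / 163 = 0.7239

72.4%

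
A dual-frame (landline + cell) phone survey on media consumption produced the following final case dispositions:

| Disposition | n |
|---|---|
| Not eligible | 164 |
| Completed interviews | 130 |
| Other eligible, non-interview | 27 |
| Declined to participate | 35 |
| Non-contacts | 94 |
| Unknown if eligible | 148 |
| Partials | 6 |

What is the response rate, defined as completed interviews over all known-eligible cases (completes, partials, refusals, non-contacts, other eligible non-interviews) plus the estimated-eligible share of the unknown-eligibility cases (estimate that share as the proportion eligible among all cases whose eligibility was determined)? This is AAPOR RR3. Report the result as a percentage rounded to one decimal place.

33.6%

Numerator → 130
Eligible (known) → 130 + 6 + 35 + 94 + 27 = 292
e = 292 / (292 + 164) = 292 / 456 = 0.6404
e × U → 0.6404 × 148 = 94.78
Denom → 292 + 94.78 = 386.78
RR3 = 130 / 386.78 = 0.3361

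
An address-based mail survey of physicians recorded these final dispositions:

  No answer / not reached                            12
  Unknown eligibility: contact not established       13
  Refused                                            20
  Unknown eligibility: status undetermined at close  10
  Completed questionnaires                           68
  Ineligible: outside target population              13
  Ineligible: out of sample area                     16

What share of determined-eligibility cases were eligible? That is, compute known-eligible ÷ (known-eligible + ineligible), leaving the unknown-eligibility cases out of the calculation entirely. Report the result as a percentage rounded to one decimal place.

77.5%

Eligibility not determined = 13 + 10 = 23
Screened out, ineligible = 13 + 16 = 29
Known eligible: 68 + 20 + 12 = 100
e = 100 / (100 + 29) = 100 / 129 = 0.7752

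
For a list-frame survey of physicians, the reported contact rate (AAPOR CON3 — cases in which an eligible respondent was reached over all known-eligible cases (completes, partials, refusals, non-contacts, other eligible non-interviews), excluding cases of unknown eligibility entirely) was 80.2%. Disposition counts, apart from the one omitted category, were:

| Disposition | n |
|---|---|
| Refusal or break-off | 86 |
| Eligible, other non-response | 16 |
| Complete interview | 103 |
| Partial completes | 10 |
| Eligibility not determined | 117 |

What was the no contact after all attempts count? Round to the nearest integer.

Num → 103 + 10 + 86 + 16 = 215
CON3 = 215 / D = 0.802
D = 215 / 0.802 = 268.1
Remaining denominator categories sum to 215
no contact after all attempts = 268.1 − 215 ≈ 53

53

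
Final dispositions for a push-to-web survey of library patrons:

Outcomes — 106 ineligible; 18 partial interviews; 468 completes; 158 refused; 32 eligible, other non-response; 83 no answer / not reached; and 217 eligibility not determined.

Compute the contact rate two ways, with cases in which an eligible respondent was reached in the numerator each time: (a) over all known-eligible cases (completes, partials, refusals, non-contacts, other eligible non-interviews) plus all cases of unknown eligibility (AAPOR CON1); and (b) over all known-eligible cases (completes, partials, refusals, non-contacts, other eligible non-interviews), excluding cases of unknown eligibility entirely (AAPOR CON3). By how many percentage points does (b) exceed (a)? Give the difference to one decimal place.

Num: 468 + 18 + 158 + 32 = 676
Denom: 468 + 18 + 158 + 83 + 32 + 217 = 976
CON1 = 676 / 976 = 0.6926
Denom: 468 + 18 + 158 + 83 + 32 = 759
CON3 = 676 / 759 = 0.8906
Difference = 89.06 − 69.26 = 19.80 percentage points

19.8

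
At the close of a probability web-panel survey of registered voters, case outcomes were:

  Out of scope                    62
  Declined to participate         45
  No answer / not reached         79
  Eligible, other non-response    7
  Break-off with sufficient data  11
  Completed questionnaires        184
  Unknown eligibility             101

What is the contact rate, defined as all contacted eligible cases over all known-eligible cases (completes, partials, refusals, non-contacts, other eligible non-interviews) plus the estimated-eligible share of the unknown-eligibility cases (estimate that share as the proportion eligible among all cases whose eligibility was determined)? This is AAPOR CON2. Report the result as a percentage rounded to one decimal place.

60.1%

Top = 184 + 11 + 45 + 7 = 247
Eligible (known) = 184 + 11 + 45 + 79 + 7 = 326
e = 326 / (326 + 62) = 326 / 388 = 0.8402
Estimated eligible among unknowns = 0.8402 × 101 = 84.86
Denominator = 326 + 84.86 = 410.86
CON2 = 247 / 410.86 = 0.6012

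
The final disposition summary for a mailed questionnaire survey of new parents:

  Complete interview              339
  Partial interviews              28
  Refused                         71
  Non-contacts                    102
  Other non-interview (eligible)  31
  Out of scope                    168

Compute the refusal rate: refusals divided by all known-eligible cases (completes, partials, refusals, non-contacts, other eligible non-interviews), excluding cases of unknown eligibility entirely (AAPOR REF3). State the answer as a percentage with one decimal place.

12.4%

Numerator = 71
Denominator = 339 + 28 + 71 + 102 + 31 = 571
REF3 = 71 / 571 = 0.1243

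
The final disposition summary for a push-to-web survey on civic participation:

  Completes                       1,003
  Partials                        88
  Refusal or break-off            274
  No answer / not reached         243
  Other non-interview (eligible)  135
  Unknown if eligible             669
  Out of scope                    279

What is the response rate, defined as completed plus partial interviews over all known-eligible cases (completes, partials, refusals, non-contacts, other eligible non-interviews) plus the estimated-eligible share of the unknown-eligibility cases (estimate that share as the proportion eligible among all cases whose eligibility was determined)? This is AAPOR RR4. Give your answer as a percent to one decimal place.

Num = 1003 + 88 = 1091
Known eligible = 1003 + 88 + 274 + 243 + 135 = 1743
e = 1743 / (1743 + 279) = 1743 / 2022 = 0.8620
e × U = 0.8620 × 669 = 576.68
Denominator = 1743 + 576.68 = 2319.68
RR4 = 1091 / 2319.68 = 0.4703

47.0%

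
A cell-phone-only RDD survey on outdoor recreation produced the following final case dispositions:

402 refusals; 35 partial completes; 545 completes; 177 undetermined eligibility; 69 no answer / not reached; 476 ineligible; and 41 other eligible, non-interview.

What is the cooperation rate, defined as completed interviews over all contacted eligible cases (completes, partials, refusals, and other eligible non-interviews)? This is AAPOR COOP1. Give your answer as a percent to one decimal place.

53.3%

Numerator = 545
Denominator = 545 + 35 + 402 + 41 = 1023
COOP1 = 545 / 1023 = 0.5327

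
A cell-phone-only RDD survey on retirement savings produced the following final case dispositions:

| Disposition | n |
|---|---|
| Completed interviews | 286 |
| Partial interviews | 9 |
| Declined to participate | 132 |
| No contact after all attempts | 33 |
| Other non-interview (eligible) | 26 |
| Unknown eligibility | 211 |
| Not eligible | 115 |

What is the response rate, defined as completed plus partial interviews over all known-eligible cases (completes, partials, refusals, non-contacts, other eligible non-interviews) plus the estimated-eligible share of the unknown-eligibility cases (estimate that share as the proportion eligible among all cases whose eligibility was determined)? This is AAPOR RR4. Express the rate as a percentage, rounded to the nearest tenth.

44.9%

Top = 286 + 9 = 295
Determined eligible = 286 + 9 + 132 + 33 + 26 = 486
e = 486 / (486 + 115) = 486 / 601 = 0.8087
Estimated eligible among unknowns = 0.8087 × 211 = 170.64
Denom = 486 + 170.64 = 656.64
RR4 = 295 / 656.64 = 0.4493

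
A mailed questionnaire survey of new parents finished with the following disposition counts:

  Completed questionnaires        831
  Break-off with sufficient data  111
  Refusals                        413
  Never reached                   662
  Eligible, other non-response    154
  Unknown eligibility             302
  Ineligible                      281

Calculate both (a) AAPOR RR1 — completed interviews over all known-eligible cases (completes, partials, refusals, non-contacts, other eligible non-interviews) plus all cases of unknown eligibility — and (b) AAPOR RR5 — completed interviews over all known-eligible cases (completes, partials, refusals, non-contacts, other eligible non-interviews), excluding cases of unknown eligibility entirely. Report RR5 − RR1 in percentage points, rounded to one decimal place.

Numerator → 831
Denom → 831 + 111 + 413 + 662 + 154 + 302 = 2473
RR1 = 831 / 2473 = 0.3360
Denom → 831 + 111 + 413 + 662 + 154 = 2171
RR5 = 831 / 2171 = 0.3828
Difference = 38.28 − 33.60 = 4.68 percentage points

4.7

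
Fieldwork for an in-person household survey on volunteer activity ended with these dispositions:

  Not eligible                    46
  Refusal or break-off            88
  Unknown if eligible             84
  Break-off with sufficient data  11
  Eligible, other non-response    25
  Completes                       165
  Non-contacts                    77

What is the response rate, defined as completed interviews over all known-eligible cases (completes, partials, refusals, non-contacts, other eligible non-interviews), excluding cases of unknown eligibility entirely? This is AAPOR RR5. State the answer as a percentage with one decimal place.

Top → 165
Base → 165 + 11 + 88 + 77 + 25 = 366
RR5 = 165 / 366 = 0.4508

45.1%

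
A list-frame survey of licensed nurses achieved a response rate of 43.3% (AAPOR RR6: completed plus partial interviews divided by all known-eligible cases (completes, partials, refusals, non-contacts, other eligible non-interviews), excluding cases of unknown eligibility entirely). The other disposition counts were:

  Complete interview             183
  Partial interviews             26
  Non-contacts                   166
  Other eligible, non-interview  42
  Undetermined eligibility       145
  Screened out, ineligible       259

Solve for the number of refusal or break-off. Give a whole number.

66

Top = 183 + 26 = 209
RR6 = 209 / D = 0.433
D = 209 / 0.433 = 482.7
Remaining denominator categories sum to 417
refusal or break-off = 482.7 − 417 ≈ 66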